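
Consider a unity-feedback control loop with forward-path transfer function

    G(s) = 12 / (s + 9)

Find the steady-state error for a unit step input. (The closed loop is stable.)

G(s) has no poles at the origin.
This is a Type 0 system. Kp = lim_{s→0} G(s) = 12/9 = 4/3.
e_ss = 1/(1 + Kp) = 1/(1 + 4/3) = 3/7 ≈ 0.4286.

e_ss = 0.4286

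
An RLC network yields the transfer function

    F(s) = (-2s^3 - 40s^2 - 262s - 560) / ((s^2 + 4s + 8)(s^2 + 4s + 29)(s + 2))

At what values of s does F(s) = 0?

s = -8, -7, -5

Set the numerator to zero: -2s^3 - 40s^2 - 262s - 560 = 0, i.e. -2·(s^3 + 20s^2 + 131s + 280) = 0.
Factoring: (s + 8)(s + 7)(s + 5) = 0.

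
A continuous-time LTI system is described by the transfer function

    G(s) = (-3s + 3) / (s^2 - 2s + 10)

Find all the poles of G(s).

s = 1 ± 3j

The poles are the roots of the denominator s^2 - 2s + 10 = 0.
Using the quadratic formula: s = (2 ± √(-36))/2 = 1 ± 3j.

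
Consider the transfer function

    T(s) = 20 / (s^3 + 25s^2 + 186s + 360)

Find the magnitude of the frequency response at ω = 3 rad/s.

|T(j3)| ≈ 0.03650

Substitute s = j3: numerator = 20, denominator = 135 + j531.
|T(j3)| = |20| / |135 + j531| = 20 / 547.89 ≈ 0.03650.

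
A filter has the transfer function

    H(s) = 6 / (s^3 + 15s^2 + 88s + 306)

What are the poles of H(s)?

s = -3 ± 5j, -9

The poles are the roots of the denominator s^3 + 15s^2 + 88s + 306 = 0.
Trying s = -9: the polynomial evaluates to 0, so (s + 9) is a factor.
Dividing out leaves s^2 + 6s + 34 = 0.
The quadratic formula then gives s = -3 ± 5j.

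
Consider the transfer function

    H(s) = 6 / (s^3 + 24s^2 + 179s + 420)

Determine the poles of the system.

s = -5, -12, -7

The poles are the roots of the denominator s^3 + 24s^2 + 179s + 420 = 0.
Trying s = -5: the polynomial evaluates to 0, so (s + 5) is a factor.
Dividing out leaves s^2 + 19s + 84 = 0.
Factoring the quadratic: (s + 12)(s + 7) = 0.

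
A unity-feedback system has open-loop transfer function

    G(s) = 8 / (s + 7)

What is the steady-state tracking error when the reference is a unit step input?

e_ss = 0.4667

G(s) has no poles at the origin.
This is a Type 0 system. Kp = lim_{s→0} G(s) = 8/7.
e_ss = 1/(1 + Kp) = 1/(1 + 8/7) = 7/15 ≈ 0.4667.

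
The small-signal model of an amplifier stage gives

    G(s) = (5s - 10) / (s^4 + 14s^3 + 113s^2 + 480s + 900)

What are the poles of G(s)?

s = -4 ± 2j, -3 ± 6j

The poles are the roots of the denominator s^4 + 14s^3 + 113s^2 + 480s + 900 = 0.
No real roots exist; factor into two real quadratics: (s^2 + 8s + 20)(s^2 + 6s + 45) = 0.
Each quadratic gives a conjugate pair via the quadratic formula.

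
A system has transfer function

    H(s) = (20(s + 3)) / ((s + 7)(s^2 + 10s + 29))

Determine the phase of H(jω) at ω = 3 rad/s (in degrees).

∠H(j3) ≈ -34.51°

At s = j3: numerator = 60 + j60, denominator = 50 + j270.
∠H = ∠num − ∠den = 45° − (79.509°) = -34.51°.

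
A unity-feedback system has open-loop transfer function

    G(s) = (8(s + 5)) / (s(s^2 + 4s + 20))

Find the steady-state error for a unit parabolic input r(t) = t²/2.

e_ss = ∞

G(s) has one pole at the origin.
This is a Type 1 system; Ka = lim_{s→0} s^2·G(s) = 0, so the steady-state error for a parabola input is infinite.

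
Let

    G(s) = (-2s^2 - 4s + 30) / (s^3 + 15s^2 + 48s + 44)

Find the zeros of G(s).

s = -5, 3

Set the numerator to zero: -2s^2 - 4s + 30 = 0, i.e. -2·(s^2 + 2s - 15) = 0.
Factoring: (s + 5)(s - 3) = 0.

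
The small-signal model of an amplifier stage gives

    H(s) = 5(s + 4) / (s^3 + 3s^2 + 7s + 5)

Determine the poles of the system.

s = -1 + 2j, -1 - 2j, -1

The poles are the roots of the denominator s^3 + 3s^2 + 7s + 5 = 0.
Trying s = -1: the polynomial evaluates to 0, so (s + 1) is a factor.
Dividing out leaves s^2 + 2s + 5 = 0.
The quadratic formula then gives s = -1 ± 2j.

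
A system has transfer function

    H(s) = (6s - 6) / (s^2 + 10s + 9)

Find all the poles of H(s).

s = -9, -1

The poles are the roots of the denominator s^2 + 10s + 9 = 0.
Factoring: (s + 9)(s + 1) = 0, so s = -9 and s = -1.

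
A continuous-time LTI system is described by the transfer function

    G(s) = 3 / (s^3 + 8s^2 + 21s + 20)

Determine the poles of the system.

The poles are the roots of the denominator s^3 + 8s^2 + 21s + 20 = 0.
Trying s = -4: the polynomial evaluates to 0, so (s + 4) is a factor.
Dividing out leaves s^2 + 4s + 5 = 0.
The quadratic formula then gives s = -2 ± 1j.

s = -2 ± j, -4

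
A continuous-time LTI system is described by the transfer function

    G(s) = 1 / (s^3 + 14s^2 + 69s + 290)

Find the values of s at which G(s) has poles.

The poles are the roots of the denominator s^3 + 14s^2 + 69s + 290 = 0.
Trying s = -10: the polynomial evaluates to 0, so (s + 10) is a factor.
Dividing out leaves s^2 + 4s + 29 = 0.
The quadratic formula then gives s = -2 ± 5j.

s = -2 ± 5j, -10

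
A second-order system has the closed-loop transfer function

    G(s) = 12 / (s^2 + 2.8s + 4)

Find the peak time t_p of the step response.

Comparing s^2 + 2.8s + 4 to s^2 + 2ζωₙs + ωₙ²: ωₙ = 2 rad/s and ζ = 2.8/(2·2) = 0.7.
ζωₙ = 2.8/2 = 1.4, so ω_d = ωₙ√(1−ζ²) = √(ωₙ² − (ζωₙ)²) = √(4 − 1.4²) = √2.04 ≈ 1.428 rad/s.
t_p = π/ω_d = π/1.428 ≈ 2.200 s.

t_p ≈ 2.200 s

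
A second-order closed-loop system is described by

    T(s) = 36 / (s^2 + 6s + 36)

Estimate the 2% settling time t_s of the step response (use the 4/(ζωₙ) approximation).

Comparing s^2 + 6s + 36 to s^2 + 2ζωₙs + ωₙ²: ωₙ = 6 rad/s and ζ = 6/(2·6) = 0.5.
ζωₙ = 6/2 = 3, so t_s ≈ 4/(ζωₙ) = 4/3 ≈ 1.333 s.

t_s ≈ 1.333 s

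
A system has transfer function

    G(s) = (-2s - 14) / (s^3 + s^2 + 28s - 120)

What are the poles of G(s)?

The poles are the roots of the denominator s^3 + s^2 + 28s - 120 = 0.
Trying s = 3: the polynomial evaluates to 0, so (s - 3) is a factor.
Dividing out leaves s^2 + 4s + 40 = 0.
The quadratic formula then gives s = -2 ± 6j.

s = -2 ± 6j, 3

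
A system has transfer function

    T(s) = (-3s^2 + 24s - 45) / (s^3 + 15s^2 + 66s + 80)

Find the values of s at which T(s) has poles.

The poles are the roots of the denominator s^3 + 15s^2 + 66s + 80 = 0.
Trying s = -8: the polynomial evaluates to 0, so (s + 8) is a factor.
Dividing out leaves s^2 + 7s + 10 = 0.
Factoring the quadratic: (s + 2)(s + 5) = 0.

s = -8, -2, -5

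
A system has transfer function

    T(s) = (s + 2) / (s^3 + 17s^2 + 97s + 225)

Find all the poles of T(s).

The poles are the roots of the denominator s^3 + 17s^2 + 97s + 225 = 0.
Trying s = -9: the polynomial evaluates to 0, so (s + 9) is a factor.
Dividing out leaves s^2 + 8s + 25 = 0.
The quadratic formula then gives s = -4 ± 3j.

s = -4 ± 3j, -9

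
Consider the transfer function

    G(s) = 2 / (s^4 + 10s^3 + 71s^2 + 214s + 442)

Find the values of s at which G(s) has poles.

The poles are the roots of the denominator s^4 + 10s^3 + 71s^2 + 214s + 442 = 0.
No real roots exist; factor into two real quadratics: (s^2 + 6s + 34)(s^2 + 4s + 13) = 0.
Each quadratic gives a conjugate pair via the quadratic formula.

s = -3 ± 5j, -2 ± 3j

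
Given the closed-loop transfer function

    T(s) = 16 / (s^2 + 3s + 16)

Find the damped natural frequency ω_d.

Comparing s^2 + 3s + 16 to s^2 + 2ζωₙs + ωₙ²: ωₙ = 4 rad/s and ζ = 3/(2·4) = 0.375.
ζωₙ = 3/2 = 1.5, so ω_d = ωₙ√(1−ζ²) = √(ωₙ² − (ζωₙ)²) = √(16 − 1.5²) = √13.75 ≈ 3.708 rad/s.

ω_d ≈ 3.708 rad/s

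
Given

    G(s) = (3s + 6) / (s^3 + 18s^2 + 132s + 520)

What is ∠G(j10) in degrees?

∠G(j10) ≈ -87.27°

At s = j10: numerator = 6 + j30, denominator = -1280 + j320.
∠G = ∠num − ∠den = 78.690° − (165.96°) = -87.27°.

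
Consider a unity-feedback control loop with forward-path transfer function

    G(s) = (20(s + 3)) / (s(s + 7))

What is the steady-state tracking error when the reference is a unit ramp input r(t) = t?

e_ss = 0.1167

G(s) has one pole at the origin.
This is a Type 1 system. Kv = lim_{s→0} s·G(s) = 60/7.
e_ss = 1/Kv = 1/(60/7) = 7/60 ≈ 0.1167.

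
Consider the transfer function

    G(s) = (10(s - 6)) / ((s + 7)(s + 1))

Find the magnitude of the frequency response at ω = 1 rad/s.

|G(j1)| ≈ 6.083

Substitute s = j1: numerator = -60 + j10, denominator = 6 + j8.
|G(j1)| = |-60 + j10| / |6 + j8| = 60.828 / 10 ≈ 6.083.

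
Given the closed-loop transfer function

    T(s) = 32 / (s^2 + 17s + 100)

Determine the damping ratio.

Compare the denominator to the standard form s^2 + 2ζωₙs + ωₙ².
ωₙ² = 100, so ωₙ = 10 rad/s.
2ζωₙ = 17, so ζ = 17/(2·10) = 0.85.

ζ = 0.85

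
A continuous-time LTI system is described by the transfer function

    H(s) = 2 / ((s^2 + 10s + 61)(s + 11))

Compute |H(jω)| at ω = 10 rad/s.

Substitute s = j10: numerator = 2, denominator = -1429 + j710.
|H(j10)| = |2| / |-1429 + j710| = 2 / 1595.7 ≈ 0.001253.

|H(j10)| ≈ 0.001253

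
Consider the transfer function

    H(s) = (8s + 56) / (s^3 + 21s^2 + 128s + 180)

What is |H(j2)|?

|H(j2)| ≈ 0.2190

Substitute s = j2: numerator = 56 + j16, denominator = 96 + j248.
|H(j2)| = |56 + j16| / |96 + j248| = 58.241 / 265.93 ≈ 0.2190.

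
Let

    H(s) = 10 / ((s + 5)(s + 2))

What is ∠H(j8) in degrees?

At s = j8: numerator = 10, denominator = -54 + j56.
∠H = ∠num − ∠den = 0° − (133.96°) = -134.0°.

∠H(j8) ≈ -134.0°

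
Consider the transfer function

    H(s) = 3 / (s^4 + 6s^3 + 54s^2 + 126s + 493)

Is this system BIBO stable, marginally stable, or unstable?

The denominator s^4 + 6s^3 + 54s^2 + 126s + 493 factors as (s^2 + 2s + 17)(s^2 + 4s + 29), giving poles at s = -1 + 4j, -1 - 4j, -2 + 5j, -2 - 5j.
Since all poles lie strictly in the left half-plane, the system is stable.

stable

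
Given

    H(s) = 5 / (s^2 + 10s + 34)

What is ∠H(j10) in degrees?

At s = j10: numerator = 5, denominator = -66 + j100.
∠H = ∠num − ∠den = 0° − (123.42°) = -123.4°.

∠H(j10) ≈ -123.4°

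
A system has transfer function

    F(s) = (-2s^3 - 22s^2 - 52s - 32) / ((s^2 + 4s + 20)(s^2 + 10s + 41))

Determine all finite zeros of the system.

s = -8, -1, -2

Set the numerator to zero: -2s^3 - 22s^2 - 52s - 32 = 0, i.e. -2·(s^3 + 11s^2 + 26s + 16) = 0.
Factoring: (s + 8)(s + 1)(s + 2) = 0.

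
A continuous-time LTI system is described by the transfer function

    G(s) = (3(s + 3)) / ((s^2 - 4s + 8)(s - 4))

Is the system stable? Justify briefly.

The poles can be read from the denominator factors: s = 2 + 2j, 2 - 2j, 4.
Since the pole(s) at s = 2 ± 2j, 4 lie in the right half-plane, the system is unstable.

unstable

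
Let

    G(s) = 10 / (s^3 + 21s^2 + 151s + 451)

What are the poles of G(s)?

The poles are the roots of the denominator s^3 + 21s^2 + 151s + 451 = 0.
Trying s = -11: the polynomial evaluates to 0, so (s + 11) is a factor.
Dividing out leaves s^2 + 10s + 41 = 0.
The quadratic formula then gives s = -5 ± 4j.

s = -11, -5 + 4j, -5 - 4j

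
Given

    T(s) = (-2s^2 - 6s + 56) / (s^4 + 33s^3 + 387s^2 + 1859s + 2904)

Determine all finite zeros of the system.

Set the numerator to zero: -2s^2 - 6s + 56 = 0, i.e. -2·(s^2 + 3s - 28) = 0.
Factoring: (s - 4)(s + 7) = 0.

s = 4, -7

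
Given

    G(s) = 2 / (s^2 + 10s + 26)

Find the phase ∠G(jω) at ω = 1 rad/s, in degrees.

∠G(j1) ≈ -21.80°

At s = j1: numerator = 2, denominator = 25 + j10.
∠G = ∠num − ∠den = 0° − (21.801°) = -21.80°.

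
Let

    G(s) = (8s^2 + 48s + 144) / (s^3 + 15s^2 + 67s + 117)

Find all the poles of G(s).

The poles are the roots of the denominator s^3 + 15s^2 + 67s + 117 = 0.
Trying s = -9: the polynomial evaluates to 0, so (s + 9) is a factor.
Dividing out leaves s^2 + 6s + 13 = 0.
The quadratic formula then gives s = -3 ± 2j.

s = -9, -3 ± 2j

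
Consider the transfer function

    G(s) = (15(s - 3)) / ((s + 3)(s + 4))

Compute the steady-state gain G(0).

G(0) = -15/4 ≈ -3.750

At s = 0 each factor (s + a) contributes a and each (s^2 + bs + c) contributes c.
G(0) = 15·(-3) / ((3) · (4)) = -45/12 = -15/4.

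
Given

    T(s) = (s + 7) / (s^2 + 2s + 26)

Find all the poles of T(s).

s = -1 + 5j, -1 - 5j

The poles are the roots of the denominator s^2 + 2s + 26 = 0.
Using the quadratic formula: s = (-2 ± √(-100))/2 = -1 ± 5j.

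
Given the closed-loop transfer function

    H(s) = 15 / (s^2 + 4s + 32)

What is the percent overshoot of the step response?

%OS ≈ 30.5%

Comparing s^2 + 4s + 32 to s^2 + 2ζωₙs + ωₙ²: ωₙ = √32 ≈ 5.657 rad/s and ζ = 4/(2·√32) ≈ 0.3536.
%OS = 100·exp(−πζ/√(1−ζ²)) = 100·exp(−π·0.3536/√(1−0.3536²)) ≈ 30.5%.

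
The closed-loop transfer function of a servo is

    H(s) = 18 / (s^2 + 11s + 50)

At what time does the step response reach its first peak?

t_p ≈ 0.7069 s

Comparing s^2 + 11s + 50 to s^2 + 2ζωₙs + ωₙ²: ωₙ = √50 ≈ 7.071 rad/s and ζ = 11/(2·√50) ≈ 0.7778.
ζωₙ = 11/2 = 5.5, so ω_d = ωₙ√(1−ζ²) = √(ωₙ² − (ζωₙ)²) = √(50 − 5.5²) = √19.75 ≈ 4.444 rad/s.
t_p = π/ω_d = π/4.444 ≈ 0.7069 s.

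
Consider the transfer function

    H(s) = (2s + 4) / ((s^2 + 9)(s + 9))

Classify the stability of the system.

The poles can be read from the denominator factors: s = ±3j, -9.
Since the simple pole(s) at s = 3j, -3j lie on the jω-axis with none in the right half-plane, the system is marginally stable.

marginally stable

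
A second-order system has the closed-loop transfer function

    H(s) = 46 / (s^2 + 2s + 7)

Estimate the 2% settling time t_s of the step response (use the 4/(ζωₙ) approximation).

t_s ≈ 4 s

Comparing s^2 + 2s + 7 to s^2 + 2ζωₙs + ωₙ²: ωₙ = √7 ≈ 2.646 rad/s and ζ = 2/(2·√7) ≈ 0.3780.
ζωₙ = 2/2 = 1, so t_s ≈ 4/(ζωₙ) = 4/1 = 4 s.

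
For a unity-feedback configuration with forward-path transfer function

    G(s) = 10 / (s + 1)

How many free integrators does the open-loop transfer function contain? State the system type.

The denominator has no factor of s at the origin — no free integrator — so this is a Type 0 system.

Type 0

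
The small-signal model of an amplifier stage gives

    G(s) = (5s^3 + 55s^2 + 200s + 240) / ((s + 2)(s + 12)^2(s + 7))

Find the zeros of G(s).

Set the numerator to zero: 5s^3 + 55s^2 + 200s + 240 = 0, i.e. 5·(s^3 + 11s^2 + 40s + 48) = 0.
Factoring: (s + 3)(s + 4)^2 = 0.

s = -3, -4, -4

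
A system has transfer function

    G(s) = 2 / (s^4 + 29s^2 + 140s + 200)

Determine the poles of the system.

s = 2 + 6j, 2 - 6j, -2 + j, -2 - j

The poles are the roots of the denominator s^4 + 29s^2 + 140s + 200 = 0.
No real roots exist; factor into two real quadratics: (s^2 - 4s + 40)(s^2 + 4s + 5) = 0.
Each quadratic gives a conjugate pair via the quadratic formula.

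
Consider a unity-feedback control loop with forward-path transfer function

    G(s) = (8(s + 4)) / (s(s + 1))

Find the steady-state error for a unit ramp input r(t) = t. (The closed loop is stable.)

e_ss = 0.03125

G(s) has one pole at the origin.
This is a Type 1 system. Kv = lim_{s→0} s·G(s) = 32/1.
e_ss = 1/Kv = 1/(32) = 1/32 ≈ 0.03125.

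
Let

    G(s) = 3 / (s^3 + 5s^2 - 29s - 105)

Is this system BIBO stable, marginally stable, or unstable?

unstable

The denominator s^3 + 5s^2 - 29s - 105 factors as (s + 3)(s - 5)(s + 7), giving poles at s = -3, 5, -7.
Since the pole(s) at s = 5 lie in the right half-plane, the system is unstable.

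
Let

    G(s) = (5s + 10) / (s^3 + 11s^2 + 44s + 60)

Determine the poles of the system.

The poles are the roots of the denominator s^3 + 11s^2 + 44s + 60 = 0.
Trying s = -3: the polynomial evaluates to 0, so (s + 3) is a factor.
Dividing out leaves s^2 + 8s + 20 = 0.
The quadratic formula then gives s = -4 ± 2j.

s = -4 ± 2j, -3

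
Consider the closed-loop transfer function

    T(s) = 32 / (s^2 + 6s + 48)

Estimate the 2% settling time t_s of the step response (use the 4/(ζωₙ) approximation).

t_s ≈ 1.333 s

Comparing s^2 + 6s + 48 to s^2 + 2ζωₙs + ωₙ²: ωₙ = √48 ≈ 6.928 rad/s and ζ = 6/(2·√48) ≈ 0.4330.
ζωₙ = 6/2 = 3, so t_s ≈ 4/(ζωₙ) = 4/3 ≈ 1.333 s.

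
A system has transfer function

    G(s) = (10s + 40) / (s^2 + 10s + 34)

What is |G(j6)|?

|G(j6)| ≈ 1.201

Substitute s = j6: numerator = 40 + j60, denominator = -2 + j60.
|G(j6)| = |40 + j60| / |-2 + j60| = 72.111 / 60.033 ≈ 1.201.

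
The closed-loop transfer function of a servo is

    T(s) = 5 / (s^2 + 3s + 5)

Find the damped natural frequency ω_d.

ω_d ≈ 1.658 rad/s

Comparing s^2 + 3s + 5 to s^2 + 2ζωₙs + ωₙ²: ωₙ = √5 ≈ 2.236 rad/s and ζ = 3/(2·√5) ≈ 0.6708.
ζωₙ = 3/2 = 1.5, so ω_d = ωₙ√(1−ζ²) = √(ωₙ² − (ζωₙ)²) = √(5 − 1.5²) = √2.75 ≈ 1.658 rad/s.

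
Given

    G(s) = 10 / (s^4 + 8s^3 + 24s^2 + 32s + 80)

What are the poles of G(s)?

s = 2j, -2j, -4 + 2j, -4 - 2j

The poles are the roots of the denominator s^4 + 8s^3 + 24s^2 + 32s + 80 = 0.
No real roots exist; factor into two real quadratics: (s^2 + 4)(s^2 + 8s + 20) = 0.
Each quadratic gives a conjugate pair via the quadratic formula.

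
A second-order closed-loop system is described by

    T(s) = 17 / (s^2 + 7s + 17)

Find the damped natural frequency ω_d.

Comparing s^2 + 7s + 17 to s^2 + 2ζωₙs + ωₙ²: ωₙ = √17 ≈ 4.123 rad/s and ζ = 7/(2·√17) ≈ 0.8489.
ζωₙ = 7/2 = 3.5, so ω_d = ωₙ√(1−ζ²) = √(ωₙ² − (ζωₙ)²) = √(17 − 3.5²) = √4.75 ≈ 2.179 rad/s.

ω_d ≈ 2.179 rad/s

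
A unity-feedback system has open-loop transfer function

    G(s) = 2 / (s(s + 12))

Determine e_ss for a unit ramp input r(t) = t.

G(s) has one pole at the origin.
This is a Type 1 system. Kv = lim_{s→0} s·G(s) = 2/12 = 1/6.
e_ss = 1/Kv = 1/(1/6) = 6.

e_ss = 6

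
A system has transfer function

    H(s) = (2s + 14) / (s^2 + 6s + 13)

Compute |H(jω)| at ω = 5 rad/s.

|H(j5)| ≈ 0.5325

Substitute s = j5: numerator = 14 + j10, denominator = -12 + j30.
|H(j5)| = |14 + j10| / |-12 + j30| = 17.205 / 32.311 ≈ 0.5325.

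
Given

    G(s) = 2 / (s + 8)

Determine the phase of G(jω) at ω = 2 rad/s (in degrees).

At s = j2: numerator = 2, denominator = 8 + j2.
∠G = ∠num − ∠den = 0° − (14.036°) = -14.04°.

∠G(j2) ≈ -14.04°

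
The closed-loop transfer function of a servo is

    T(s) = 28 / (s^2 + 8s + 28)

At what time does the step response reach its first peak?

t_p ≈ 0.9069 s

Comparing s^2 + 8s + 28 to s^2 + 2ζωₙs + ωₙ²: ωₙ = √28 ≈ 5.292 rad/s and ζ = 8/(2·√28) ≈ 0.7559.
ζωₙ = 8/2 = 4, so ω_d = ωₙ√(1−ζ²) = √(ωₙ² − (ζωₙ)²) = √(28 − 4²) = √12 ≈ 3.464 rad/s.
t_p = π/ω_d = π/3.464 ≈ 0.9069 s.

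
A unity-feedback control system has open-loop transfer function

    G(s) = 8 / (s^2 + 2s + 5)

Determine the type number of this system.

Type 0

The denominator has no factor of s at the origin — no free integrator — so this is a Type 0 system.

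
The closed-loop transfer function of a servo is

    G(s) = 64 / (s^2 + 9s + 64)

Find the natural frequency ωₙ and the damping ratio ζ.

ωₙ = 8 rad/s, ζ = 0.5625

Compare the denominator to the standard form s^2 + 2ζωₙs + ωₙ².
ωₙ² = 64, so ωₙ = 8 rad/s.
2ζωₙ = 9, so ζ = 9/(2·8) = 0.5625.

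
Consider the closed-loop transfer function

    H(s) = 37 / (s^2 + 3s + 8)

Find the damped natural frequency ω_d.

ω_d ≈ 2.398 rad/s

Comparing s^2 + 3s + 8 to s^2 + 2ζωₙs + ωₙ²: ωₙ = √8 ≈ 2.828 rad/s and ζ = 3/(2·√8) ≈ 0.5303.
ζωₙ = 3/2 = 1.5, so ω_d = ωₙ√(1−ζ²) = √(ωₙ² − (ζωₙ)²) = √(8 − 1.5²) = √5.75 ≈ 2.398 rad/s.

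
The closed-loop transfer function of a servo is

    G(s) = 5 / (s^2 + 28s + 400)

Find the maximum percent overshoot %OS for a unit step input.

%OS ≈ 4.60%

Comparing s^2 + 28s + 400 to s^2 + 2ζωₙs + ωₙ²: ωₙ = 20 rad/s and ζ = 28/(2·20) = 0.7.
%OS = 100·exp(−πζ/√(1−ζ²)) = 100·exp(−π·0.7/√(1−0.7²)) ≈ 4.60%.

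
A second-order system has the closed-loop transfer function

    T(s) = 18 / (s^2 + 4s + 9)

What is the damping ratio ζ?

ζ ≈ 0.6667

Compare the denominator to the standard form s^2 + 2ζωₙs + ωₙ².
ωₙ² = 9, so ωₙ = 3 rad/s.
2ζωₙ = 4, so ζ = 4/(2·3) ≈ 0.6667.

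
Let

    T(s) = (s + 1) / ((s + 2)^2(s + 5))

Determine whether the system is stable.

stable

The poles can be read from the denominator factors: s = -2, -5, -2.
Since all poles lie strictly in the left half-plane, the system is stable.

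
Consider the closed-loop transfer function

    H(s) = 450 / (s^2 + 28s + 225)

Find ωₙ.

ωₙ = 15 rad/s

Compare the denominator to the standard form s^2 + 2ζωₙs + ωₙ².
ωₙ² = 225, so ωₙ = 15 rad/s.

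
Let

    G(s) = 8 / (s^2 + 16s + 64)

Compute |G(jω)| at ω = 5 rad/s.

|G(j5)| ≈ 0.08989

Substitute s = j5: numerator = 8, denominator = 39 + j80.
|G(j5)| = |8| / |39 + j80| = 8 / 89 ≈ 0.08989.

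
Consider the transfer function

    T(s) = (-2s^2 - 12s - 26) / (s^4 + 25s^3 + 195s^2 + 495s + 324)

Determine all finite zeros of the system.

s = -3 + 2j, -3 - 2j

Set the numerator to zero: -2s^2 - 12s - 26 = 0, i.e. -2·(s^2 + 6s + 13) = 0.
Factoring: (s^2 + 6s + 13) = 0.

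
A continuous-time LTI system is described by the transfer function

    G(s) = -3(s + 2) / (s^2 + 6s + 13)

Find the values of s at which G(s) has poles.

The poles are the roots of the denominator s^2 + 6s + 13 = 0.
Using the quadratic formula: s = (-6 ± √(-16))/2 = -3 ± 2j.

s = -3 + 2j, -3 - 2j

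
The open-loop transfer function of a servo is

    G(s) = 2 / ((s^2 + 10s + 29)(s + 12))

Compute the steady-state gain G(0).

At s = 0 each factor (s + a) contributes a and each (s^2 + bs + c) contributes c.
G(0) = 2·1 / ((29) · (12)) = 2/348 = 1/174.

G(0) = 1/174 ≈ 0.005747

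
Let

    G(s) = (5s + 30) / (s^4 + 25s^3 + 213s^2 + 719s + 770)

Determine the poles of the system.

s = -11, -5, -7, -2

The poles are the roots of the denominator s^4 + 25s^3 + 213s^2 + 719s + 770 = 0.
Trying s = -11: the polynomial evaluates to 0, so (s + 11) is a factor.
Dividing out leaves s^3 + 14s^2 + 59s + 70 = 0.
This factors further as (s + 5)(s + 7)(s + 2) = 0.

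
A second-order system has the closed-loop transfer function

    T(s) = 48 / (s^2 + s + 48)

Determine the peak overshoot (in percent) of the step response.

Comparing s^2 + s + 48 to s^2 + 2ζωₙs + ωₙ²: ωₙ = √48 ≈ 6.928 rad/s and ζ = 1/(2·√48) ≈ 0.07217.
%OS = 100·exp(−πζ/√(1−ζ²)) = 100·exp(−π·0.07217/√(1−0.07217²)) ≈ 79.7%.

%OS ≈ 79.7%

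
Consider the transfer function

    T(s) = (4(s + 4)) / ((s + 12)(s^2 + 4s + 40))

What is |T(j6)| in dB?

|T(j6)|_dB ≈ -21.1 dB

Substitute s = j6: numerator = 16 + j24, denominator = -96 + j312.
|T(j6)| = |16 + j24| / |-96 + j312| = 28.844 / 326.44 ≈ 0.08836.
In decibels: 20·log₁₀(0.08836) ≈ -21.1 dB.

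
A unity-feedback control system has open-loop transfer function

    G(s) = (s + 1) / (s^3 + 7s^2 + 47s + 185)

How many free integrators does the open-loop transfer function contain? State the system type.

Type 0

The denominator has no factor of s at the origin — no free integrator — so this is a Type 0 system.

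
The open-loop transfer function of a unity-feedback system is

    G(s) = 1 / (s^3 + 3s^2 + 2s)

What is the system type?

Type 1

Factor s from the denominator: s^3 + 3s^2 + 2s = s·(s^2 + 3s + 2).
There is 1 pole at the origin, so the system is Type 1.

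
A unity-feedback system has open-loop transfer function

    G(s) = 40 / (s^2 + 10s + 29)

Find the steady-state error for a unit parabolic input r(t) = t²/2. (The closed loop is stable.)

e_ss = ∞

G(s) has no poles at the origin.
This is a Type 0 system; Ka = lim_{s→0} s^2·G(s) = 0, so the steady-state error for a parabola input is infinite.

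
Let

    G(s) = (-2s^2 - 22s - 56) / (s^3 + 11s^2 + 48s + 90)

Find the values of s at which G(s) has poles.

The poles are the roots of the denominator s^3 + 11s^2 + 48s + 90 = 0.
Trying s = -5: the polynomial evaluates to 0, so (s + 5) is a factor.
Dividing out leaves s^2 + 6s + 18 = 0.
The quadratic formula then gives s = -3 ± 3j.

s = -3 + 3j, -3 - 3j, -5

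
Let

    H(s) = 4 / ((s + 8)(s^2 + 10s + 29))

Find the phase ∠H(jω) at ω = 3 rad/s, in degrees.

∠H(j3) ≈ -76.87°

At s = j3: numerator = 4, denominator = 70 + j300.
∠H = ∠num − ∠den = 0° − (76.866°) = -76.87°.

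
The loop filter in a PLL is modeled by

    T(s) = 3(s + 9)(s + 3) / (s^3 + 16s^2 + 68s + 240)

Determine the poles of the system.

s = -12, -2 + 4j, -2 - 4j

The poles are the roots of the denominator s^3 + 16s^2 + 68s + 240 = 0.
Trying s = -12: the polynomial evaluates to 0, so (s + 12) is a factor.
Dividing out leaves s^2 + 4s + 20 = 0.
The quadratic formula then gives s = -2 ± 4j.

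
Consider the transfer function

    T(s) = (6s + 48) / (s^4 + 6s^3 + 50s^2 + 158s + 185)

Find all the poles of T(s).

s = -1 + 6j, -1 - 6j, -2 + j, -2 - j

The poles are the roots of the denominator s^4 + 6s^3 + 50s^2 + 158s + 185 = 0.
No real roots exist; factor into two real quadratics: (s^2 + 2s + 37)(s^2 + 4s + 5) = 0.
Each quadratic gives a conjugate pair via the quadratic formula.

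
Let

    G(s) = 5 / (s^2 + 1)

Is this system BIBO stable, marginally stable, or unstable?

marginally stable

The denominator s^2 + 1 factors as (s^2 + 1), giving poles at s = j, -j.
Since the simple pole(s) at s = j, -j lie on the jω-axis with none in the right half-plane, the system is marginally stable.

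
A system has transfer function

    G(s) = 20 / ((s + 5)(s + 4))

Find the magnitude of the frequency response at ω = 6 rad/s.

Substitute s = j6: numerator = 20, denominator = -16 + j54.
|G(j6)| = |20| / |-16 + j54| = 20 / 56.321 ≈ 0.3551.

|G(j6)| ≈ 0.3551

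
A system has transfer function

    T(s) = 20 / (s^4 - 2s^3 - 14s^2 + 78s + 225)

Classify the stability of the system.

The denominator s^4 - 2s^3 - 14s^2 + 78s + 225 factors as (s + 3)^2(s^2 - 8s + 25), giving poles at s = -3, -3, 4 + 3j, 4 - 3j.
Since the pole(s) at s = 4 + 3j, 4 - 3j lie in the right half-plane, the system is unstable.

unstable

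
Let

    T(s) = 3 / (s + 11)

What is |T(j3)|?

Substitute s = j3: numerator = 3, denominator = 11 + j3.
|T(j3)| = |3| / |11 + j3| = 3 / 11.402 ≈ 0.2631.

|T(j3)| ≈ 0.2631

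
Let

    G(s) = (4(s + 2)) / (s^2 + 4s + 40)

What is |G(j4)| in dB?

|G(j4)|_dB ≈ -4.15 dB

Substitute s = j4: numerator = 8 + j16, denominator = 24 + j16.
|G(j4)| = |8 + j16| / |24 + j16| = 17.889 / 28.844 ≈ 0.6202.
In decibels: 20·log₁₀(0.6202) ≈ -4.15 dB.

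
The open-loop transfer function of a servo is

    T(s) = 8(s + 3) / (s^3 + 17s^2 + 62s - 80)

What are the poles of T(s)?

The poles are the roots of the denominator s^3 + 17s^2 + 62s - 80 = 0.
Trying s = -8: the polynomial evaluates to 0, so (s + 8) is a factor.
Dividing out leaves s^2 + 9s - 10 = 0.
Factoring the quadratic: (s + 10)(s - 1) = 0.

s = -8, -10, 1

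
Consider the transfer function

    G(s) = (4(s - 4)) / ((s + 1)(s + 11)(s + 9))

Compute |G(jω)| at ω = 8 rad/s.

Substitute s = j8: numerator = -16 + j32, denominator = -1245 + j440.
|G(j8)| = |-16 + j32| / |-1245 + j440| = 35.777 / 1320.5 ≈ 0.02709.

|G(j8)| ≈ 0.02709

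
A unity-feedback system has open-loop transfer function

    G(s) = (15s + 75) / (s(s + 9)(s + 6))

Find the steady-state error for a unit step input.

G(s) has one pole at the origin.
This is a Type 1 system; for a step input the steady-state error is zero.

e_ss = 0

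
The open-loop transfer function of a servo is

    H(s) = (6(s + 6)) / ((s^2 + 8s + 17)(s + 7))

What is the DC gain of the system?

At s = 0 each factor (s + a) contributes a and each (s^2 + bs + c) contributes c.
H(0) = 6·(6) / ((17) · (7)) = 36/119 = 36/119.

H(0) = 36/119 ≈ 0.3025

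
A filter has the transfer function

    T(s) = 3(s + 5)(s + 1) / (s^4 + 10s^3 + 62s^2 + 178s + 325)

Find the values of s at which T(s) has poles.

The poles are the roots of the denominator s^4 + 10s^3 + 62s^2 + 178s + 325 = 0.
No real roots exist; factor into two real quadratics: (s^2 + 4s + 13)(s^2 + 6s + 25) = 0.
Each quadratic gives a conjugate pair via the quadratic formula.

s = -2 + 3j, -2 - 3j, -3 + 4j, -3 - 4j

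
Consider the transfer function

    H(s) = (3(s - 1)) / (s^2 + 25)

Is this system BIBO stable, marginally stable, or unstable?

marginally stable

The denominator s^2 + 25 factors as (s^2 + 25), giving poles at s = ±5j.
Since the simple pole(s) at s = 5j, -5j lie on the jω-axis with none in the right half-plane, the system is marginally stable.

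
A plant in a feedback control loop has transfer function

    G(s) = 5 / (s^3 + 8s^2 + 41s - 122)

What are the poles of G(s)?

The poles are the roots of the denominator s^3 + 8s^2 + 41s - 122 = 0.
Trying s = 2: the polynomial evaluates to 0, so (s - 2) is a factor.
Dividing out leaves s^2 + 10s + 61 = 0.
The quadratic formula then gives s = -5 ± 6j.

s = -5 + 6j, -5 - 6j, 2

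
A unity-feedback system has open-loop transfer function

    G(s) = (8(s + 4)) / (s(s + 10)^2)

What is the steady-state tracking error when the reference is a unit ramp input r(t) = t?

G(s) has one pole at the origin.
This is a Type 1 system. Kv = lim_{s→0} s·G(s) = 32/100 = 8/25.
e_ss = 1/Kv = 1/(8/25) = 25/8 ≈ 3.125.

e_ss = 3.125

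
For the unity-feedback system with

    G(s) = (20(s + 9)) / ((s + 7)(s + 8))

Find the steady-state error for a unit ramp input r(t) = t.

e_ss = ∞

G(s) has no poles at the origin.
This is a Type 0 system; Kv = lim_{s→0} s·G(s) = 0, so the steady-state error for a ramp input is infinite.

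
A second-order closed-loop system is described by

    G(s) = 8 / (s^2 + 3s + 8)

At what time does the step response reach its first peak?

t_p ≈ 1.310 s

Comparing s^2 + 3s + 8 to s^2 + 2ζωₙs + ωₙ²: ωₙ = √8 ≈ 2.828 rad/s and ζ = 3/(2·√8) ≈ 0.5303.
ζωₙ = 3/2 = 1.5, so ω_d = ωₙ√(1−ζ²) = √(ωₙ² − (ζωₙ)²) = √(8 − 1.5²) = √5.75 ≈ 2.398 rad/s.
t_p = π/ω_d = π/2.398 ≈ 1.310 s.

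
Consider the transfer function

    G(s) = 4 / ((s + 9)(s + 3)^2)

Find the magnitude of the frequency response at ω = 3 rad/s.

Substitute s = j3: numerator = 4, denominator = -54 + j162.
|G(j3)| = |4| / |-54 + j162| = 4 / 170.76 ≈ 0.02342.

|G(j3)| ≈ 0.02342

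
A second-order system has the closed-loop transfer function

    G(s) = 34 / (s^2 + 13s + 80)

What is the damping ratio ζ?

ζ ≈ 0.7267

Compare the denominator to the standard form s^2 + 2ζωₙs + ωₙ².
ωₙ² = 80, so ωₙ = √80 ≈ 8.944 rad/s.
2ζωₙ = 13, so ζ = 13/(2·√80) ≈ 0.7267.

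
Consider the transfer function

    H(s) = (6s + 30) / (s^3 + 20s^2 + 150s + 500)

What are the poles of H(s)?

The poles are the roots of the denominator s^3 + 20s^2 + 150s + 500 = 0.
Trying s = -10: the polynomial evaluates to 0, so (s + 10) is a factor.
Dividing out leaves s^2 + 10s + 50 = 0.
The quadratic formula then gives s = -5 ± 5j.

s = -5 ± 5j, -10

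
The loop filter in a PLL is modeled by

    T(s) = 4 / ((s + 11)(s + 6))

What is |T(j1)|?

Substitute s = j1: numerator = 4, denominator = 65 + j17.
|T(j1)| = |4| / |65 + j17| = 4 / 67.186 ≈ 0.05954.

|T(j1)| ≈ 0.05954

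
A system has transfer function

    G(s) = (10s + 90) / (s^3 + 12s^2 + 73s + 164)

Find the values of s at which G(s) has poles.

The poles are the roots of the denominator s^3 + 12s^2 + 73s + 164 = 0.
Trying s = -4: the polynomial evaluates to 0, so (s + 4) is a factor.
Dividing out leaves s^2 + 8s + 41 = 0.
The quadratic formula then gives s = -4 ± 5j.

s = -4 + 5j, -4 - 5j, -4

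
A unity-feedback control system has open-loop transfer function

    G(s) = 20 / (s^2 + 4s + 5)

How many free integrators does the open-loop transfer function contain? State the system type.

The denominator has no factor of s at the origin — no free integrator — so this is a Type 0 system.

Type 0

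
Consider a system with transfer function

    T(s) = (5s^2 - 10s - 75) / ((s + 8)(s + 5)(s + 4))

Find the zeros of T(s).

s = 5, -3

Set the numerator to zero: 5s^2 - 10s - 75 = 0, i.e. 5·(s^2 - 2s - 15) = 0.
Factoring: (s - 5)(s + 3) = 0.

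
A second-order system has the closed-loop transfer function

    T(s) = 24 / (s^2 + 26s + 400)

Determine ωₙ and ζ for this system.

ωₙ = 20 rad/s, ζ = 0.65

Compare the denominator to the standard form s^2 + 2ζωₙs + ωₙ².
ωₙ² = 400, so ωₙ = 20 rad/s.
2ζωₙ = 26, so ζ = 26/(2·20) = 0.65.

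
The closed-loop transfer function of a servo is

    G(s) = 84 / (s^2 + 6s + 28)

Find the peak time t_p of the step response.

t_p ≈ 0.7207 s

Comparing s^2 + 6s + 28 to s^2 + 2ζωₙs + ωₙ²: ωₙ = √28 ≈ 5.292 rad/s and ζ = 6/(2·√28) ≈ 0.5669.
ζωₙ = 6/2 = 3, so ω_d = ωₙ√(1−ζ²) = √(ωₙ² − (ζωₙ)²) = √(28 − 3²) = √19 ≈ 4.359 rad/s.
t_p = π/ω_d = π/4.359 ≈ 0.7207 s.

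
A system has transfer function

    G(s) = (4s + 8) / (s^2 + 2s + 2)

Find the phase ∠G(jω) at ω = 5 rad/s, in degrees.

∠G(j5) ≈ -88.30°

At s = j5: numerator = 8 + j20, denominator = -23 + j10.
∠G = ∠num − ∠den = 68.199° − (156.50°) = -88.30°.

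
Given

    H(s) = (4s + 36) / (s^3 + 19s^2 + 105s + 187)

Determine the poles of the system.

The poles are the roots of the denominator s^3 + 19s^2 + 105s + 187 = 0.
Trying s = -11: the polynomial evaluates to 0, so (s + 11) is a factor.
Dividing out leaves s^2 + 8s + 17 = 0.
The quadratic formula then gives s = -4 ± 1j.

s = -4 + j, -4 - j, -11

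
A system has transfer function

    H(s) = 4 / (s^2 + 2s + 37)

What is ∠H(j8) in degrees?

∠H(j8) ≈ -149.3°

At s = j8: numerator = 4, denominator = -27 + j16.
∠H = ∠num − ∠den = 0° − (149.35°) = -149.3°.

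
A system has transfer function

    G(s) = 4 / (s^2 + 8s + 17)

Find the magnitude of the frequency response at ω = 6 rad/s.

|G(j6)| ≈ 0.07748

Substitute s = j6: numerator = 4, denominator = -19 + j48.
|G(j6)| = |4| / |-19 + j48| = 4 / 51.624 ≈ 0.07748.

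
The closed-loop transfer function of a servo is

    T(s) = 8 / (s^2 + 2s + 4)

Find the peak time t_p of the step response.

Comparing s^2 + 2s + 4 to s^2 + 2ζωₙs + ωₙ²: ωₙ = 2 rad/s and ζ = 2/(2·2) = 0.5.
ζωₙ = 2/2 = 1, so ω_d = ωₙ√(1−ζ²) = √(ωₙ² − (ζωₙ)²) = √(4 − 1²) = √3 ≈ 1.732 rad/s.
t_p = π/ω_d = π/1.732 ≈ 1.814 s.

t_p ≈ 1.814 s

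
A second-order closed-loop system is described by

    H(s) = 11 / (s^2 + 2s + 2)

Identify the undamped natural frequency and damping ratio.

Compare the denominator to the standard form s^2 + 2ζωₙs + ωₙ².
ωₙ² = 2, so ωₙ = √2 ≈ 1.414 rad/s.
2ζωₙ = 2, so ζ = 2/(2·√2) ≈ 0.7071.

ωₙ ≈ 1.414 rad/s, ζ ≈ 0.7071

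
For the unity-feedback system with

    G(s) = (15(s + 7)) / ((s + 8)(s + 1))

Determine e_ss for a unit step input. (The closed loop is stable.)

e_ss = 0.07080

G(s) has no poles at the origin.
This is a Type 0 system. Kp = lim_{s→0} G(s) = 105/8.
e_ss = 1/(1 + Kp) = 1/(1 + 105/8) = 8/113 ≈ 0.07080.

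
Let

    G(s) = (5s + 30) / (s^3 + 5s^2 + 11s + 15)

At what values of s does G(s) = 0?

Set the numerator to zero: 5s + 30 = 0, i.e. 5·(s + 6) = 0.
So s = -6.

s = -6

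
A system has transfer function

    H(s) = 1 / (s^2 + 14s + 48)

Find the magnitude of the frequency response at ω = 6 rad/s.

|H(j6)| ≈ 0.01179

Substitute s = j6: numerator = 1, denominator = 12 + j84.
|H(j6)| = |1| / |12 + j84| = 1 / 84.853 ≈ 0.01179.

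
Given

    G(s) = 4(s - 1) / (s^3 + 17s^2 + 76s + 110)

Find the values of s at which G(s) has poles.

s = -11, -3 ± j

The poles are the roots of the denominator s^3 + 17s^2 + 76s + 110 = 0.
Trying s = -11: the polynomial evaluates to 0, so (s + 11) is a factor.
Dividing out leaves s^2 + 6s + 10 = 0.
The quadratic formula then gives s = -3 ± 1j.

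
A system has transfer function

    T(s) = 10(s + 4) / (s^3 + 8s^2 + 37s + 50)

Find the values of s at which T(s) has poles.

The poles are the roots of the denominator s^3 + 8s^2 + 37s + 50 = 0.
Trying s = -2: the polynomial evaluates to 0, so (s + 2) is a factor.
Dividing out leaves s^2 + 6s + 25 = 0.
The quadratic formula then gives s = -3 ± 4j.

s = -3 + 4j, -3 - 4j, -2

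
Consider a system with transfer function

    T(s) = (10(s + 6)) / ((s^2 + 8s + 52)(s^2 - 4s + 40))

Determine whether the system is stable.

The poles can be read from the denominator factors: s = -4 + 6j, -4 - 6j, 2 + 6j, 2 - 6j.
Since the pole(s) at s = 2 ± 6j lie in the right half-plane, the system is unstable.

unstable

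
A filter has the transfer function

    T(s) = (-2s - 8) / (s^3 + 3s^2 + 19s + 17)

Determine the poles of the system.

s = -1 + 4j, -1 - 4j, -1

The poles are the roots of the denominator s^3 + 3s^2 + 19s + 17 = 0.
Trying s = -1: the polynomial evaluates to 0, so (s + 1) is a factor.
Dividing out leaves s^2 + 2s + 17 = 0.
The quadratic formula then gives s = -1 ± 4j.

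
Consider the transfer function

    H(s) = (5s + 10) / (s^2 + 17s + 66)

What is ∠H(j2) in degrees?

At s = j2: numerator = 10 + j10, denominator = 62 + j34.
∠H = ∠num − ∠den = 45° − (28.740°) = 16.26°.

∠H(j2) ≈ 16.26°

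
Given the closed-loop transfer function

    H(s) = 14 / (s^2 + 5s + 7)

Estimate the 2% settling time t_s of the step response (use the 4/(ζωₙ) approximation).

Comparing s^2 + 5s + 7 to s^2 + 2ζωₙs + ωₙ²: ωₙ = √7 ≈ 2.646 rad/s and ζ = 5/(2·√7) ≈ 0.9449.
ζωₙ = 5/2 = 2.5, so t_s ≈ 4/(ζωₙ) = 4/2.5 = 1.600 s.

t_s ≈ 1.600 s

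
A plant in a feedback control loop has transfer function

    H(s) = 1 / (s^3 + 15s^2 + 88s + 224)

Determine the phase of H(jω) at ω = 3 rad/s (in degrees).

At s = j3: numerator = 1, denominator = 89 + j237.
∠H = ∠num − ∠den = 0° − (69.417°) = -69.42°.

∠H(j3) ≈ -69.42°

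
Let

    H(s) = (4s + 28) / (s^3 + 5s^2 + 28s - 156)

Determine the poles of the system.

s = -4 + 6j, -4 - 6j, 3

The poles are the roots of the denominator s^3 + 5s^2 + 28s - 156 = 0.
Trying s = 3: the polynomial evaluates to 0, so (s - 3) is a factor.
Dividing out leaves s^2 + 8s + 52 = 0.
The quadratic formula then gives s = -4 ± 6j.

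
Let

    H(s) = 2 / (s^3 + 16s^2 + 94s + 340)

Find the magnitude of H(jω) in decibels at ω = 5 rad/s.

|H(j5)|_dB ≈ -44.9 dB

Substitute s = j5: numerator = 2, denominator = -60 + j345.
|H(j5)| = |2| / |-60 + j345| = 2 / 350.18 ≈ 0.005711.
In decibels: 20·log₁₀(0.005711) ≈ -44.9 dB.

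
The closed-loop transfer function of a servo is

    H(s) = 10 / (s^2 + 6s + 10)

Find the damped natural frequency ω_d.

ω_d = 1 rad/s

Comparing s^2 + 6s + 10 to s^2 + 2ζωₙs + ωₙ²: ωₙ = √10 ≈ 3.162 rad/s and ζ = 6/(2·√10) ≈ 0.9487.
ζωₙ = 6/2 = 3, so ω_d = ωₙ√(1−ζ²) = √(ωₙ² − (ζωₙ)²) = √(10 − 3²) = √1 = 1 rad/s.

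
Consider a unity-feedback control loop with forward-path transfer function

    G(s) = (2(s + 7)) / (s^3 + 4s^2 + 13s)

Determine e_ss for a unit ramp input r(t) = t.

G(s) has one pole at the origin.
This is a Type 1 system. Kv = lim_{s→0} s·G(s) = 14/13.
e_ss = 1/Kv = 1/(14/13) = 13/14 ≈ 0.9286.

e_ss = 0.9286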